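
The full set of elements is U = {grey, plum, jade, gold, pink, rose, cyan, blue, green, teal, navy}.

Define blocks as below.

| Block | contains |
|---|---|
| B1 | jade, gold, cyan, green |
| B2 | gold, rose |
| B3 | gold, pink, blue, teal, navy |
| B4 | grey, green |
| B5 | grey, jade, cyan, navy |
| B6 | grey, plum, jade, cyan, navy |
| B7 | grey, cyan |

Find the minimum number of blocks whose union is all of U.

Take {B2, B3, B4, B6}. Their union is {grey, plum, jade, gold, pink, rose, cyan, blue, green, teal, navy}, which is all 11 elements.
No 3 of the 7 blocks cover everything (all 35 combinations miss at least one element), so 4 is optimal.

4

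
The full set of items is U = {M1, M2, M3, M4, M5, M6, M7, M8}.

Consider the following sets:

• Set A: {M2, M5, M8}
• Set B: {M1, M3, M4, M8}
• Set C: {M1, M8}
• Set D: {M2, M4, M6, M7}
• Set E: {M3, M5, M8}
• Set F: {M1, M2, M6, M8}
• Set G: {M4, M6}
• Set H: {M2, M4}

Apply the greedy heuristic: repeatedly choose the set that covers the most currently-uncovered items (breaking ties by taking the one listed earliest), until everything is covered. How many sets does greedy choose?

3

Greedy: pick B (covers 4 new) → pick D (covers 3 new) → pick A (covers 1 new). Total picks: 3.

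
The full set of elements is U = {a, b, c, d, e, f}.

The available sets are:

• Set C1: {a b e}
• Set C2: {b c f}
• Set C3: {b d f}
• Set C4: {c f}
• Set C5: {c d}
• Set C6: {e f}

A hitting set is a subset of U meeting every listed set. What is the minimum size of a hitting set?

Take H = {d, e, f}. Each listed set contains at least one of these, so H is a hitting set of size 3.
No choice of 2 elements meets every set, so 3 is the minimum.

3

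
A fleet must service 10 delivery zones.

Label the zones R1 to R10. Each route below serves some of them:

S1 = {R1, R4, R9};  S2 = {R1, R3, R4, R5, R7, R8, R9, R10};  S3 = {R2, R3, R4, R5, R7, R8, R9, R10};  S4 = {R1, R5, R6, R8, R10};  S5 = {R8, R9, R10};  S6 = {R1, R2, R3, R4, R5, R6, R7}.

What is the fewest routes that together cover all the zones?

2

S2 and S6 together: S2 ∪ S6 = {R1, R2, R3, R4, R5, R6, R7, R8, R9, R10} — every zone is covered.
No single route has all 10 zones (the largest, S2, has 8), so 2 is optimal.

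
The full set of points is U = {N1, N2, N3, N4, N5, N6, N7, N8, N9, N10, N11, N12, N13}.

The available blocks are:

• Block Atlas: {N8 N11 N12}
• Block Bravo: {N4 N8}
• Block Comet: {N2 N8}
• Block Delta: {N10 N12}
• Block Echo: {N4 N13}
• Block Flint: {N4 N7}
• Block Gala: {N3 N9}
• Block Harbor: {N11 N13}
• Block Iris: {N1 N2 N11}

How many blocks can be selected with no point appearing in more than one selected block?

5

Comet, Delta, Flint, Gala, Harbor are pairwise disjoint (Comet={N2,N8}; Delta={N10,N12}; Flint={N4,N7}; Gala={N3,N9}; Harbor={N11,N13}).
Every remaining block overlaps one of these, and no 6 of the listed blocks are pairwise disjoint, so 5 is the maximum.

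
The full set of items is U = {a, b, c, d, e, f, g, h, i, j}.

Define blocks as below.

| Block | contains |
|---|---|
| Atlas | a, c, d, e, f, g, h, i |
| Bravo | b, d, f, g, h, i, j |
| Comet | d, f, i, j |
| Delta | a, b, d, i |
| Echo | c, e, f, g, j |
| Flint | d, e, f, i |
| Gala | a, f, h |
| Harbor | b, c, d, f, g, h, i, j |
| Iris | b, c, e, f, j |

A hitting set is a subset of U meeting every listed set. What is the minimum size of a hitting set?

The 2 items {d, f} hit every block.
The blocks Delta, Echo are pairwise disjoint, so any hitting set needs a separate item for each — at least 2. Hence 2 is optimal.

2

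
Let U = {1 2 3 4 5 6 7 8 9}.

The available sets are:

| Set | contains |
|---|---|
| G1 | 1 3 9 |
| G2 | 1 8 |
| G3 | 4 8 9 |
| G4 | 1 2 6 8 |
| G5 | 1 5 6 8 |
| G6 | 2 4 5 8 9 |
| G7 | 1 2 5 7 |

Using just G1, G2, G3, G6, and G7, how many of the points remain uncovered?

1

Union of G1, G2, G3, G6, G7 = {1, 2, 3, 4, 5, 7, 8, 9}.
Not covered: 6 — 1 point.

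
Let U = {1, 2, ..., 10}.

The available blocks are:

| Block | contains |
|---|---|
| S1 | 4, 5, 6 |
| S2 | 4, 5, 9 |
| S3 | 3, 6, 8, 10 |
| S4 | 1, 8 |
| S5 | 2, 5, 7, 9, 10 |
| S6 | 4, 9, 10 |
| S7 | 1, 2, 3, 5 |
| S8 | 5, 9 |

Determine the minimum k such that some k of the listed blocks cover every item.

Take {S3, S5, S6, S7}. Their union is {1, 2, 3, 4, 5, 6, 7, 8, 9, 10}, which is all 10 items.
No 3 of the 8 blocks cover everything (all 56 combinations miss at least one item), so 4 is optimal.

4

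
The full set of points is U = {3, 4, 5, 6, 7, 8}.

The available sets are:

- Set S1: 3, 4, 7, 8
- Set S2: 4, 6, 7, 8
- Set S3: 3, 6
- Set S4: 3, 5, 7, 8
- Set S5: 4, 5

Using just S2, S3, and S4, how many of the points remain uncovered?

Union of S2, S3, S4 = {3, 4, 5, 6, 7, 8} — that's every point, so 0 are uncovered.

0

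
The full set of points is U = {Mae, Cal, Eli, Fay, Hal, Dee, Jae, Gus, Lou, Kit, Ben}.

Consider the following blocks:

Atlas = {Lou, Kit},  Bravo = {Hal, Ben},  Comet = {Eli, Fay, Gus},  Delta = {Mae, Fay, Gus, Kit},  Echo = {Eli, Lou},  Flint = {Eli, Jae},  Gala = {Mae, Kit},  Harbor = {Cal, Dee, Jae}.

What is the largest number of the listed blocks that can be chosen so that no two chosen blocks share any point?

4

Bravo, Echo, Gala, Harbor are pairwise disjoint (Bravo={Hal,Ben}; Echo={Eli,Lou}; Gala={Mae,Kit}; Harbor={Cal,Dee,Jae}).
Every remaining block overlaps one of these, and no 5 of the listed blocks are pairwise disjoint, so 4 is the maximum.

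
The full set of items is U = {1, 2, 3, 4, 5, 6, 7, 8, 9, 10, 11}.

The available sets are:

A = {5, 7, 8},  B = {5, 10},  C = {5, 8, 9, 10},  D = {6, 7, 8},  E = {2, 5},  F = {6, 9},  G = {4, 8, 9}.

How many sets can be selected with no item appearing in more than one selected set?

D, E are pairwise disjoint (D={6,7,8}; E={2,5}).
Every remaining set overlaps one of these, and no 3 of the listed sets are pairwise disjoint, so 2 is the maximum.

2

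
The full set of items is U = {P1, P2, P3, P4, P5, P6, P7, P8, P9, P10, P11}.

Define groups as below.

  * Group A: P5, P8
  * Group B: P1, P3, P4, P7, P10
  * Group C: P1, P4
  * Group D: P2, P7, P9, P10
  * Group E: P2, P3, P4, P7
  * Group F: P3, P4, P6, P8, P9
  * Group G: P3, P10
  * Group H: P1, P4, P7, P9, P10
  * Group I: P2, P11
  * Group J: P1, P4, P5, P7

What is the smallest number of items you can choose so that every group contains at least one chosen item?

4

T = {P2, P4, P5, P10} meets every group (each contains at least one member of T), and |T| = 4.
The groups A, C, G, I are pairwise disjoint, so any hitting set needs a separate item for each — at least 4. Hence 4 is optimal.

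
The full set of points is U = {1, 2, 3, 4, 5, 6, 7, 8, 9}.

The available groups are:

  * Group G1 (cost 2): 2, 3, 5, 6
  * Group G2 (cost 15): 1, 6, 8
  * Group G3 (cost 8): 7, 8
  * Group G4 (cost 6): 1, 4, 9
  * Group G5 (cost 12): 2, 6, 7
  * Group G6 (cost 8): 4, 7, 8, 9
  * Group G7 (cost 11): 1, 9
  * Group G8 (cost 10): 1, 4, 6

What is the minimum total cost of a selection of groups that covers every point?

G1, G4, G6 together cover every point (G1 ∪ G4 ∪ G6 = {1, 2, 3, 4, 5, 6, 7, 8, 9}); total cost 2 + 6 + 8 = 16.
No covering selection has total cost below 16.

16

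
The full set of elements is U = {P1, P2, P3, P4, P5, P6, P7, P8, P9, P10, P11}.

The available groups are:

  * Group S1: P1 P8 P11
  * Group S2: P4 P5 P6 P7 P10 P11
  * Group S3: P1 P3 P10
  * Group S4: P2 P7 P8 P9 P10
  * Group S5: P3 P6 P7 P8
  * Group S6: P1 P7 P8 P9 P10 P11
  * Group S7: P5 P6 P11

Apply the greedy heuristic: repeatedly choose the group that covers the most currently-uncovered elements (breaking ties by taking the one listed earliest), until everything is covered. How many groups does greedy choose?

3

Greedy: pick S2 (covers 6 new) → pick S4 (covers 3 new) → pick S3 (covers 2 new). Total picks: 3.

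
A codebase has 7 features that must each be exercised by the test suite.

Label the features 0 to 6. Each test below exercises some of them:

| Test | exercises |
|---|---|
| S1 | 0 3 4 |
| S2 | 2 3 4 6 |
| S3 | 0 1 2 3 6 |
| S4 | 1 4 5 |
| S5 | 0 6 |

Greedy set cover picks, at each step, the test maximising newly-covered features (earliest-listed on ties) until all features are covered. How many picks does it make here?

Greedy: pick S3 (covers 5 new) → pick S4 (covers 2 new). Total picks: 2.

2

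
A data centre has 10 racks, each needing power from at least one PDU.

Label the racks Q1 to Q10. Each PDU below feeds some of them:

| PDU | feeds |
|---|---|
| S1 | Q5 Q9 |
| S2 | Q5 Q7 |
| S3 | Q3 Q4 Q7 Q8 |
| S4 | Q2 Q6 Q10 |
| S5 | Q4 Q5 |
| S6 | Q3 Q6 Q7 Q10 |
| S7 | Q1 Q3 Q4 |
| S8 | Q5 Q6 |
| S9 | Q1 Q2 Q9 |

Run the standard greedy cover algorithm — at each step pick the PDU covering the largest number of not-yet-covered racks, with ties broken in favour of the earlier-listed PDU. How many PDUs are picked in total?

Greedy: pick S3 (covers 4 new) → pick S4 (covers 3 new) → pick S1 (covers 2 new) → pick S7 (covers 1 new). Total picks: 4.

4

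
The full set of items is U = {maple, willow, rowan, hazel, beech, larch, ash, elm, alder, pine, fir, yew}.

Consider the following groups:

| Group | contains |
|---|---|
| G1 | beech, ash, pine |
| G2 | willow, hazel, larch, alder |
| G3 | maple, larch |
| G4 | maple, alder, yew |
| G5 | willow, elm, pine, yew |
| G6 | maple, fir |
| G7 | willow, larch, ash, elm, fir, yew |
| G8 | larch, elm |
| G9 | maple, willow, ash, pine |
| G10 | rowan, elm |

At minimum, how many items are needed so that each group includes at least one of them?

Take H = {maple, rowan, larch, pine}. Each listed group contains at least one of these, so H is a hitting set of size 4.
The groups G1, G2, G6, G10 are pairwise disjoint, so any hitting set needs a separate item for each — at least 4. Hence 4 is optimal.

4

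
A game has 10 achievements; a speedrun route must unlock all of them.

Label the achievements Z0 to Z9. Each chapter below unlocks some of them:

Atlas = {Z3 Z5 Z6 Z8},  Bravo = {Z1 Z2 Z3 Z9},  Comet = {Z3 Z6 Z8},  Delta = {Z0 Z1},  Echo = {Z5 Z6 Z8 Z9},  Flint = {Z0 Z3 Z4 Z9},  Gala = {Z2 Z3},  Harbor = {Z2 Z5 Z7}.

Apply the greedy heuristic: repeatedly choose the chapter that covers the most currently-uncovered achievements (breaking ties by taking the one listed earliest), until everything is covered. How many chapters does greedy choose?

4

Greedy: pick Atlas (covers 4 new) → pick Bravo (covers 3 new) → pick Flint (covers 2 new) → pick Harbor (covers 1 new). Total picks: 4.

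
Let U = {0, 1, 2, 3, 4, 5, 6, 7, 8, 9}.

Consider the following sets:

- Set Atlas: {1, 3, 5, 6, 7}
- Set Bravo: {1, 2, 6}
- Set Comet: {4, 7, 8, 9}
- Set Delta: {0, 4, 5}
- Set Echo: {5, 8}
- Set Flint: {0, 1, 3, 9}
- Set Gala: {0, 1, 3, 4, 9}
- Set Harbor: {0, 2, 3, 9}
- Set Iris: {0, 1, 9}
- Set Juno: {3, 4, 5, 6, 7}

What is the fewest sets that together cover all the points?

3

Atlas and Comet and Harbor together: Atlas ∪ Comet ∪ Harbor = {0, 1, 2, 3, 4, 5, 6, 7, 8, 9} — every point is covered.
No 2 of the 10 sets cover everything (all 45 combinations miss at least one point), so 3 is optimal.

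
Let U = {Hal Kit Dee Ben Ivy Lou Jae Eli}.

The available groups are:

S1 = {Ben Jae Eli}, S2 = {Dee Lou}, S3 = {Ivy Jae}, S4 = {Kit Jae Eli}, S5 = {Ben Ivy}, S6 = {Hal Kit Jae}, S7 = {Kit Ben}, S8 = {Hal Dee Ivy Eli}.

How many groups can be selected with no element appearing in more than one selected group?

3

S2, S3, S7 are pairwise disjoint (S2={Dee,Lou}; S3={Ivy,Jae}; S7={Kit,Ben}).
Every remaining group overlaps one of these, and no 4 of the listed groups are pairwise disjoint, so 3 is the maximum.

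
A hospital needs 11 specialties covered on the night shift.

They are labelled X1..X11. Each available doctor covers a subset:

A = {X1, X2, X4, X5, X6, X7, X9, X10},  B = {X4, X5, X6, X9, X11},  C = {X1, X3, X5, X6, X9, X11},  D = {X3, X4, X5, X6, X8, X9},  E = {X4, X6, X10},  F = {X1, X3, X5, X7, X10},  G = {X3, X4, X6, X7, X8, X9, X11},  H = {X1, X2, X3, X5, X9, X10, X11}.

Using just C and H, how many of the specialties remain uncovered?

Union of C, H = {X1, X2, X3, X5, X6, X9, X10, X11}.
Not covered: X4, X7, X8 — 3 specialties.

3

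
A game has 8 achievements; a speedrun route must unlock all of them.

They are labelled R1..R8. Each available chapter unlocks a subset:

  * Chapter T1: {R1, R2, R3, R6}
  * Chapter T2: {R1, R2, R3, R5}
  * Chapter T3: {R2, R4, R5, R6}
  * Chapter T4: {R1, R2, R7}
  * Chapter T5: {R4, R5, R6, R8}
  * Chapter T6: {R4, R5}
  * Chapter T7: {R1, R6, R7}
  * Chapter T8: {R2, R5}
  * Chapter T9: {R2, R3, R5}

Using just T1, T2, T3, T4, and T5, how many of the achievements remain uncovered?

Union of T1, T2, T3, T4, T5 = {R1, R2, R3, R4, R5, R6, R7, R8} — that's every achievement, so 0 are uncovered.

0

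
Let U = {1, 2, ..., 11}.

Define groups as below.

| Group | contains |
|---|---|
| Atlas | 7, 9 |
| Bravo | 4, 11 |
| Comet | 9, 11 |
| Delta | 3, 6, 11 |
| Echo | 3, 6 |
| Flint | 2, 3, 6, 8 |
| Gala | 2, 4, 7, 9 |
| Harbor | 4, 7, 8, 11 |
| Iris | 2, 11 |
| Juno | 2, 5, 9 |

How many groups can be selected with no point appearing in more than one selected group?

Echo, Harbor, Juno are pairwise disjoint (Echo={3,6}; Harbor={4,7,8,11}; Juno={2,5,9}).
Every remaining group overlaps one of these, and no 4 of the listed groups are pairwise disjoint, so 3 is the maximum.

3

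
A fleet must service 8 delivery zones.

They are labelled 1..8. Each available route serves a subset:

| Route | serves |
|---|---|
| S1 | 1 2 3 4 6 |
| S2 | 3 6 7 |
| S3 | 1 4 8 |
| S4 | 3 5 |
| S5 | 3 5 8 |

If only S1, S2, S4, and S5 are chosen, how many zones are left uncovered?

0

Union of S1, S2, S4, S5 = {1, 2, 3, 4, 5, 6, 7, 8} — that's every zone, so 0 are uncovered.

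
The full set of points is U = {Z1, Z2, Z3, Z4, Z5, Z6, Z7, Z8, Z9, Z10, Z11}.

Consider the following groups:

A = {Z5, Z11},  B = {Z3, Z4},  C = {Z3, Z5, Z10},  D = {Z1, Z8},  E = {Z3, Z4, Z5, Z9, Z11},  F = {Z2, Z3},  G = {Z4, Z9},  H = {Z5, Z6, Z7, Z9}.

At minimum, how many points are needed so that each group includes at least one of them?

T = {Z3, Z8, Z9, Z11} meets every group (each contains at least one member of T), and |T| = 4.
The groups A, D, F, G are pairwise disjoint, so any hitting set needs a separate point for each — at least 4. Hence 4 is optimal.

4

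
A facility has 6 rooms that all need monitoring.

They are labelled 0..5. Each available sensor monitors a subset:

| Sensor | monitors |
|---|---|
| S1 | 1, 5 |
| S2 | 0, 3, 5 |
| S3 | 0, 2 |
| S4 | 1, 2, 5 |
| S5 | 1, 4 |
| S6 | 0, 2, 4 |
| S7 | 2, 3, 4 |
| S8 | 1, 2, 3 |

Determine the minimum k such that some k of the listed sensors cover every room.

Take {S2, S5, S6}. Their union is {0, 1, 2, 3, 4, 5}, which is all 6 rooms.
No 2 of the 8 sensors cover everything (all 28 combinations miss at least one room), so 3 is optimal.

3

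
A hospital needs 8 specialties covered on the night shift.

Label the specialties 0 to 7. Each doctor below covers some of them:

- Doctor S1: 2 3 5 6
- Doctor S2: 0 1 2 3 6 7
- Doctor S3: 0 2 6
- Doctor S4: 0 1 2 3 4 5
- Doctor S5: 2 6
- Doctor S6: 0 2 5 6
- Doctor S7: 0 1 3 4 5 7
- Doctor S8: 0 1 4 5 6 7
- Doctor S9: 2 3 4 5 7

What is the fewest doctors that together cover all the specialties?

2

S1 and S8 together: S1 ∪ S8 = {0, 1, 2, 3, 4, 5, 6, 7} — every specialty is covered.
No single doctor has all 8 specialties (the largest, S2, has 6), so 2 is optimal.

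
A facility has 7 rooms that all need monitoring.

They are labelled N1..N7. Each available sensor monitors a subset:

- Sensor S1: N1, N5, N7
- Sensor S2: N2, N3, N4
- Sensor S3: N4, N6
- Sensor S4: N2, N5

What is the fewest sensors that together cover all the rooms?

3

S1 and S2 and S3 together: S1 ∪ S2 ∪ S3 = {N1, N2, N3, N4, N5, N6, N7} — every room is covered.
Each sensor has at most 3 rooms, and 2·3 = 6 < 7 — so at least 3 sensors are needed, and 3 is optimal.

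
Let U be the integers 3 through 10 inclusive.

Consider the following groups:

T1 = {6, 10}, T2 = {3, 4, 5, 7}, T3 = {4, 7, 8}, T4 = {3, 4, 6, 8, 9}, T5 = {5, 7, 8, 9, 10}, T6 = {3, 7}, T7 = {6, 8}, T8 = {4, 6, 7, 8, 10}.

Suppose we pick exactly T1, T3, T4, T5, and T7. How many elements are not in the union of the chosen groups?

Union of T1, T3, T4, T5, T7 = {3, 4, 5, 6, 7, 8, 9, 10} — that's every element, so 0 are uncovered.

0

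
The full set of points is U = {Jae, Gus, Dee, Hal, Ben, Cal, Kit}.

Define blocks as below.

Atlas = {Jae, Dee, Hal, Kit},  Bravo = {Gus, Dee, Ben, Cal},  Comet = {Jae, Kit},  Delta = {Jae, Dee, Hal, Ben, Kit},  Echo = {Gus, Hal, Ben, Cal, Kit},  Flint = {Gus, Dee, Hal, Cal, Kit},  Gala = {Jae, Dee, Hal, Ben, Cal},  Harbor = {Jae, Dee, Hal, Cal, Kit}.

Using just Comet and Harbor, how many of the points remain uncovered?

2

Union of Comet, Harbor = {Jae, Dee, Hal, Cal, Kit}.
Not covered: Gus, Ben — 2 points.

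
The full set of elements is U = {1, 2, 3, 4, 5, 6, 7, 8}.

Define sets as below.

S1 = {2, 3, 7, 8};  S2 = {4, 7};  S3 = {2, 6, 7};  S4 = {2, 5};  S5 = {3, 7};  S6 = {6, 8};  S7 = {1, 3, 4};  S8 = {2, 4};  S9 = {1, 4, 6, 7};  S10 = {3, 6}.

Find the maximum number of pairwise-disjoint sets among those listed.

3

S2, S4, S10 are pairwise disjoint (S2={4,7}; S4={2,5}; S10={3,6}).
Every remaining set overlaps one of these, and no 4 of the listed sets are pairwise disjoint, so 3 is the maximum.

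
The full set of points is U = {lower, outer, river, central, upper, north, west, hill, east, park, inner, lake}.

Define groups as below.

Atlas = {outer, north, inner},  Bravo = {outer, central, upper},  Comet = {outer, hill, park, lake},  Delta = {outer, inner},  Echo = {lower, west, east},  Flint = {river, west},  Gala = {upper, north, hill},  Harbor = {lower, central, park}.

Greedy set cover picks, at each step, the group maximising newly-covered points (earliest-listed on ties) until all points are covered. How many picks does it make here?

Greedy: pick Comet (covers 4 new) → pick Echo (covers 3 new) → pick Atlas (covers 2 new) → pick Bravo (covers 2 new) → pick Flint (covers 1 new). Total picks: 5.

5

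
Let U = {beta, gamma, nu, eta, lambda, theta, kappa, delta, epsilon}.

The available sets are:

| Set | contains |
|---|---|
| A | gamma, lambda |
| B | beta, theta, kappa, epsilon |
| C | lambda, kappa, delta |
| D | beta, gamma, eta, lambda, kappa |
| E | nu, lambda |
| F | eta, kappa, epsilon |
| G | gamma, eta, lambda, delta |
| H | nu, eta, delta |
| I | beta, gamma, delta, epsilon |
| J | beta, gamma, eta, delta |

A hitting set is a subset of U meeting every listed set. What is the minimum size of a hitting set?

3

The 3 points {gamma, nu, kappa} hit every set.
The sets A, B, H are pairwise disjoint, so any hitting set needs a separate point for each — at least 3. Hence 3 is optimal.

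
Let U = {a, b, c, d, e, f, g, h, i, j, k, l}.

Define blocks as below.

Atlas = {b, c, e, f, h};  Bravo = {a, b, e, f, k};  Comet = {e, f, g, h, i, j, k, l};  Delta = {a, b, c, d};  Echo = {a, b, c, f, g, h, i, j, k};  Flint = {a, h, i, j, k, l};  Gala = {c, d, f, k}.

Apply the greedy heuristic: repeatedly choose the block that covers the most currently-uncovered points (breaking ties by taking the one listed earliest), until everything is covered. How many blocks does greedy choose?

Greedy: pick Echo (covers 9 new) → pick Comet (covers 2 new) → pick Delta (covers 1 new). Total picks: 3.
(The true minimum cover uses only 2 blocks, so greedy is not optimal here.)

3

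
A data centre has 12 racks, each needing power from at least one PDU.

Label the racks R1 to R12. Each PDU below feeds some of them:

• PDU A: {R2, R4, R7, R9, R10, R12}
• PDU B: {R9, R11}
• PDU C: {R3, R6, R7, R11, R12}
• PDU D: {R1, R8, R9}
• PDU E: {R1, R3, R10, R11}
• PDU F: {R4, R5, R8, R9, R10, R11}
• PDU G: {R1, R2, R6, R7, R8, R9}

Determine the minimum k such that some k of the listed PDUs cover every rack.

3

C and F and G together: C ∪ F ∪ G = {R1, R2, R3, R4, R5, R6, R7, R8, R9, R10, R11, R12} — every rack is covered.
Only F contains R5, so F is forced; the remaining 6 racks need at least 2 more PDUs (each remaining PDU adds at most 4) — so at least 3 PDUs are needed, and 3 is optimal.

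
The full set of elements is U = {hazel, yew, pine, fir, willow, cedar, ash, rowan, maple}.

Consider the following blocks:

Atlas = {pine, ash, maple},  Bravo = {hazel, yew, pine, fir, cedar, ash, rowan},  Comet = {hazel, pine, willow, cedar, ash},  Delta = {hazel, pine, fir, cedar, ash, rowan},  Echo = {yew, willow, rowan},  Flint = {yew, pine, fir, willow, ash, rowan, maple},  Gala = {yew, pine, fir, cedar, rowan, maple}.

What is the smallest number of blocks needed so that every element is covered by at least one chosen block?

2

Comet and Flint cover everything between them: the union {hazel, yew, pine, fir, willow, cedar, ash, rowan, maple} is all of U.
No single block has all 9 elements (the largest, Bravo, has 7), so 2 is optimal.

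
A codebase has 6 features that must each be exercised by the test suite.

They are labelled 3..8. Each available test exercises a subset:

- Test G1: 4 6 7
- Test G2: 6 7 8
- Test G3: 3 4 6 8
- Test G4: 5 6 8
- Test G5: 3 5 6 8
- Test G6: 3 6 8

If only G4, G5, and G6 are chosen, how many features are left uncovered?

2

Union of G4, G5, G6 = {3, 5, 6, 8}.
Not covered: 4, 7 — 2 features.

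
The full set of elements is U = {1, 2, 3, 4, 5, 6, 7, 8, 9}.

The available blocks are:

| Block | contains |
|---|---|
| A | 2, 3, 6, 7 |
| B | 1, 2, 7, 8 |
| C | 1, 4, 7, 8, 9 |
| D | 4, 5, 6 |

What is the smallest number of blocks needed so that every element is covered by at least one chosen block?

3

Take {A, C, D}. Their union is {1, 2, 3, 4, 5, 6, 7, 8, 9}, which is all 9 elements.
Only A contains 3, so A is forced; the remaining 5 elements need at least 2 more blocks (each remaining block adds at most 4) — so at least 3 blocks are needed, and 3 is optimal.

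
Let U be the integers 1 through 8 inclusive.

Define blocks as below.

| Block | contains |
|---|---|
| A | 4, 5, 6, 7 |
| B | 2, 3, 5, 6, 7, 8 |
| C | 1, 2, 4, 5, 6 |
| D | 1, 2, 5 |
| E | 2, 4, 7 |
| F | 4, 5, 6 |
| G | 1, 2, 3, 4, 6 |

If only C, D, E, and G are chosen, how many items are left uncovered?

Union of C, D, E, G = {1, 2, 3, 4, 5, 6, 7}.
Not covered: 8 — 1 item.

1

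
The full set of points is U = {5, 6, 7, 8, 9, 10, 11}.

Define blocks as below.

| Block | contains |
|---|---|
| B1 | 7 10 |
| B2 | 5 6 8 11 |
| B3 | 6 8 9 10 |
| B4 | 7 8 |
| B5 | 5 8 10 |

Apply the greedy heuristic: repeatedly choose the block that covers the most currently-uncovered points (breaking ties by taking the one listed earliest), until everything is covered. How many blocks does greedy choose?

Greedy: pick B2 (covers 4 new) → pick B1 (covers 2 new) → pick B3 (covers 1 new). Total picks: 3.

3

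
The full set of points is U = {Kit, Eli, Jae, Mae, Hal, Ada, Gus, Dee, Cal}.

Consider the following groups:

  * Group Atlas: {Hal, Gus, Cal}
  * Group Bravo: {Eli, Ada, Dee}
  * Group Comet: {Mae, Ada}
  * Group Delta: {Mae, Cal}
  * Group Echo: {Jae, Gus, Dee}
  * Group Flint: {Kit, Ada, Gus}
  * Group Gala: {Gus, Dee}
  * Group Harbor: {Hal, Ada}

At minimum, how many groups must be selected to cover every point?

5

Atlas and Bravo and Comet and Echo and Flint together: Atlas ∪ Bravo ∪ Comet ∪ Echo ∪ Flint = {Kit, Eli, Jae, Mae, Hal, Ada, Gus, Dee, Cal} — every point is covered.
No 4 of the 8 groups cover everything (all 70 combinations miss at least one point), so 5 is optimal.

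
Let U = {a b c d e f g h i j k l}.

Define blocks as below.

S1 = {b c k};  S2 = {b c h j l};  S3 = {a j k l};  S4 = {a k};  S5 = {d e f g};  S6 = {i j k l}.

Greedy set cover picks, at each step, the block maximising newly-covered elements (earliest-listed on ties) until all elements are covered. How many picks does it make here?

4

Greedy: pick S2 (covers 5 new) → pick S5 (covers 4 new) → pick S3 (covers 2 new) → pick S6 (covers 1 new). Total picks: 4.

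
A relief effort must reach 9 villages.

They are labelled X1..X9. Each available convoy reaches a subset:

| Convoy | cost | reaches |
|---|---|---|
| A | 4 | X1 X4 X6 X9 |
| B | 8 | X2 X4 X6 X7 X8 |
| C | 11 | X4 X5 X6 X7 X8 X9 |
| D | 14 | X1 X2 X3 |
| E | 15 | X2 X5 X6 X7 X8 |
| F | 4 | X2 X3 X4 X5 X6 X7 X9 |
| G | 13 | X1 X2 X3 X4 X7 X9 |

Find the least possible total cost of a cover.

A, B, F together cover every village (A ∪ B ∪ F = {X1, X2, X3, X4, X5, X6, X7, X8, X9}); total cost 4 + 8 + 4 = 16.
No covering selection has total cost below 16.

16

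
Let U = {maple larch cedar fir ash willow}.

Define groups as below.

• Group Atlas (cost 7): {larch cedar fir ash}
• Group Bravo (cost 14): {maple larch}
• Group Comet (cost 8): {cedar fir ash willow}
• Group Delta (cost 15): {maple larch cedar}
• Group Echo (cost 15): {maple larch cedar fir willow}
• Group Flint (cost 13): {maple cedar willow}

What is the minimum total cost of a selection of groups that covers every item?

Atlas, Flint together cover every item (Atlas ∪ Flint = {maple, larch, cedar, fir, ash, willow}); total cost 7 + 13 = 20.
No covering selection has total cost below 20.

20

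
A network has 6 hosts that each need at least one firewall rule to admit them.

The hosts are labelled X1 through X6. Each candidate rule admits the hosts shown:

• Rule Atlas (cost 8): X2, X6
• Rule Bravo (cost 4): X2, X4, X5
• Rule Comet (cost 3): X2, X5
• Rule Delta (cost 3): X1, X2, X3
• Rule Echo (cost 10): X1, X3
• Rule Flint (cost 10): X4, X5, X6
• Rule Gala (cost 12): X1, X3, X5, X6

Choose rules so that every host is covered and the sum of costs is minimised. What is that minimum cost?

Delta, Flint together cover every host (Delta ∪ Flint = {X1, X2, X3, X4, X5, X6}); total cost 3 + 10 = 13.
The greedy pick Delta, Bravo, Atlas costs 15; no covering selection beats 13.

13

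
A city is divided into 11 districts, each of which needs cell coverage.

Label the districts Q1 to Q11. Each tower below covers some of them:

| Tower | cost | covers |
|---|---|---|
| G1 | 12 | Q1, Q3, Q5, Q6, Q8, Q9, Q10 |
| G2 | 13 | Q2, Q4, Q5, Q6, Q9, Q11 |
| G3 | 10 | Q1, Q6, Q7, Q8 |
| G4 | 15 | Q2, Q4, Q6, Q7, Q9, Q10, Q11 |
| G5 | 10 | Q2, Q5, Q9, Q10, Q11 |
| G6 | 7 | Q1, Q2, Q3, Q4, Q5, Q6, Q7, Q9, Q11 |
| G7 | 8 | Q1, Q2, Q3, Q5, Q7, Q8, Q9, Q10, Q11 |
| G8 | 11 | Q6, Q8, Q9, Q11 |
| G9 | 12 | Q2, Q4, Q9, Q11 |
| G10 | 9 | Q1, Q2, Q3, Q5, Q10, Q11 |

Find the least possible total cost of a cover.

15

G6, G7 together cover every district (G6 ∪ G7 = {Q1, Q2, Q3, Q4, Q5, Q6, Q7, Q8, Q9, Q10, Q11}); total cost 7 + 8 = 15.
No covering selection has total cost below 15.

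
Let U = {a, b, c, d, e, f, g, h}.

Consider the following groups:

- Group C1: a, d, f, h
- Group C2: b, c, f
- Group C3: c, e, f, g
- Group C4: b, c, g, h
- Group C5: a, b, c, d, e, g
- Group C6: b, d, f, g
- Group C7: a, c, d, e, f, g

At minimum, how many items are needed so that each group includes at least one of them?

The 2 items {c, f} hit every group.
No single item lies in every group, so at least 2 are needed and 2 is optimal.

2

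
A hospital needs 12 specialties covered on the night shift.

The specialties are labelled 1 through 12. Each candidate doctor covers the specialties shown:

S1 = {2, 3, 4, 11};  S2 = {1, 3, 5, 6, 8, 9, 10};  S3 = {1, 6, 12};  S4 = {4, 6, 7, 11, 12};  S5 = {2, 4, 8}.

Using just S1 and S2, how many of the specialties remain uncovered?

Union of S1, S2 = {1, 2, 3, 4, 5, 6, 8, 9, 10, 11}.
Not covered: 7, 12 — 2 specialties.

2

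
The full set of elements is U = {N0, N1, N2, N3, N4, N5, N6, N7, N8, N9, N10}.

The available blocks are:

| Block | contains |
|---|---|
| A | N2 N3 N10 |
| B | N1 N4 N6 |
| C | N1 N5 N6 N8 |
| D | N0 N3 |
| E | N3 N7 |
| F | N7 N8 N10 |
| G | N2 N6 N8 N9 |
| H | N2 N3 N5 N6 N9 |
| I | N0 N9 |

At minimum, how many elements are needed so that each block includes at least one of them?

T = {N0, N2, N6, N7} meets every block (each contains at least one member of T), and |T| = 4.
No choice of 3 elements meets every block, so 4 is the minimum.

4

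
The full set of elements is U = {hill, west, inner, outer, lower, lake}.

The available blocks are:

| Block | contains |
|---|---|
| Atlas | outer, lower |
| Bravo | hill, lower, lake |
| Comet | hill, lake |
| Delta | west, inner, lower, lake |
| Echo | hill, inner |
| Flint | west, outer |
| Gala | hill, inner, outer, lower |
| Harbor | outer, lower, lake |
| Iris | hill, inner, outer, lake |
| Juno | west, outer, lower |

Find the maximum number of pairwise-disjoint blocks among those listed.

Comet, Juno are pairwise disjoint (Comet={hill,lake}; Juno={west,outer,lower}).
Every remaining block overlaps one of these, and no 3 of the listed blocks are pairwise disjoint, so 2 is the maximum.

2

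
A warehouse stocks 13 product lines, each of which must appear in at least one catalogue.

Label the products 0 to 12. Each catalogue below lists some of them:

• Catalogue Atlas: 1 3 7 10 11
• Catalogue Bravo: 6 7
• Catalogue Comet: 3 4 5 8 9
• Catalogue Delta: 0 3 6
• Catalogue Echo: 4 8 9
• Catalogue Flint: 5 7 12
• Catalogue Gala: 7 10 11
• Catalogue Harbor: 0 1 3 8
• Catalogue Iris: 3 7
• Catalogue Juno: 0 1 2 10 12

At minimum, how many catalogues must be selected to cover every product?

4

Take {Atlas, Comet, Delta, Juno}. Their union is {0, 1, 2, 3, 4, 5, 6, 7, 8, 9, 10, 11, 12}, which is all 13 products.
No 3 of the 10 catalogues cover everything (all 120 combinations miss at least one product), so 4 is optimal.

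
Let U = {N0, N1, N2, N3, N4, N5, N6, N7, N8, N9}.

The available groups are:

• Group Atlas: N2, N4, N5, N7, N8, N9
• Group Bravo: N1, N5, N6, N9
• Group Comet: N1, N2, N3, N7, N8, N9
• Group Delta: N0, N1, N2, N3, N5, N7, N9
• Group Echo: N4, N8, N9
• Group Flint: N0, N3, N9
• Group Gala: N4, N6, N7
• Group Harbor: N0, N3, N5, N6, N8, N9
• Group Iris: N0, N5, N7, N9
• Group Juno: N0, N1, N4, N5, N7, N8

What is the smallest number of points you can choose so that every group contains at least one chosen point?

2

Take H = {N7, N9}. Each listed group contains at least one of these, so H is a hitting set of size 2.
The groups Flint, Gala are pairwise disjoint, so any hitting set needs a separate point for each — at least 2. Hence 2 is optimal.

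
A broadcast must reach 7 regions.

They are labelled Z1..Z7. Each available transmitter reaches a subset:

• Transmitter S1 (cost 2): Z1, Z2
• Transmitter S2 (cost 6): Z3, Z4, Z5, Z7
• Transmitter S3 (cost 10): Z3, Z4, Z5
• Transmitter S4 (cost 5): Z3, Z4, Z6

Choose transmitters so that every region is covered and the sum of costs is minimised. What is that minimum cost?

13

S1, S2, S4 together cover every region (S1 ∪ S2 ∪ S4 = {Z1, Z2, Z3, Z4, Z5, Z6, Z7}); total cost 2 + 6 + 5 = 13.
No covering selection has total cost below 13.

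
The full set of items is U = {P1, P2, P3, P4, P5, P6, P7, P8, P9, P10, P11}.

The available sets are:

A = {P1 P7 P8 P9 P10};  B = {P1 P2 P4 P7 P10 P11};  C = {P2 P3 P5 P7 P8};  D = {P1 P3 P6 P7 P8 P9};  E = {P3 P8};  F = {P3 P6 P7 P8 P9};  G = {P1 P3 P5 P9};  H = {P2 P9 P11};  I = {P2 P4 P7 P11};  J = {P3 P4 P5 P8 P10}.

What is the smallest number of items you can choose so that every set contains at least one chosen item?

The 3 items {P2, P3, P9} hit every set.
No choice of 2 items meets every set, so 3 is the minimum.

3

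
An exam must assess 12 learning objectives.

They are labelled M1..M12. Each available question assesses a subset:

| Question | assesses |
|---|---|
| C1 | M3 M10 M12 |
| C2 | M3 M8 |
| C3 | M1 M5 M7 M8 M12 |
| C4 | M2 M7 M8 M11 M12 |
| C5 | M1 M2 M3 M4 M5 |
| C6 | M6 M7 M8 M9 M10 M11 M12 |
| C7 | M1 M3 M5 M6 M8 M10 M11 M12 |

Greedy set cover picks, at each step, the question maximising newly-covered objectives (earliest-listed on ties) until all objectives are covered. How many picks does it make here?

Greedy: pick C7 (covers 8 new) → pick C4 (covers 2 new) → pick C5 (covers 1 new) → pick C6 (covers 1 new). Total picks: 4.
(The true minimum cover uses only 2 questions, so greedy is not optimal here.)

4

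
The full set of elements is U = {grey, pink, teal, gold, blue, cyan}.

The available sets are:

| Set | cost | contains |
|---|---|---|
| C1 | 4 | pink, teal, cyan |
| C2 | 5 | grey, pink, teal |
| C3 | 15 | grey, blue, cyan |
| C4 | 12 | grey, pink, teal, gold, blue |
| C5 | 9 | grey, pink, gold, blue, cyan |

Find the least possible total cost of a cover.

C1, C5 together cover every element (C1 ∪ C5 = {grey, pink, teal, gold, blue, cyan}); total cost 4 + 9 = 13.
No covering selection has total cost below 13.

13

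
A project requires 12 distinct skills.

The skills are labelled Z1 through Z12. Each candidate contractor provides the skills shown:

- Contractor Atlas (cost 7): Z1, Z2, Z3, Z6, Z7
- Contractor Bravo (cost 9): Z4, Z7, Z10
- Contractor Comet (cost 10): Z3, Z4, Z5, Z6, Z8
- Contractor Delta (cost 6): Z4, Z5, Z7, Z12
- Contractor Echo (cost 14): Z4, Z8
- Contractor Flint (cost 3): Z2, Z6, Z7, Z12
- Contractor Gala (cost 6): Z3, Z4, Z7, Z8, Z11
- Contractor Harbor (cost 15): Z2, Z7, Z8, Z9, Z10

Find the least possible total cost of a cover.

Atlas, Delta, Gala, Harbor together cover every skill (Atlas ∪ Delta ∪ Gala ∪ Harbor = {Z1, Z2, Z3, Z4, Z5, Z6, Z7, Z8, Z9, Z10, Z11, Z12}); total cost 7 + 6 + 6 + 15 = 34.
The greedy pick Flint, Gala, Delta, Atlas, Harbor costs 37; no covering selection beats 34.

34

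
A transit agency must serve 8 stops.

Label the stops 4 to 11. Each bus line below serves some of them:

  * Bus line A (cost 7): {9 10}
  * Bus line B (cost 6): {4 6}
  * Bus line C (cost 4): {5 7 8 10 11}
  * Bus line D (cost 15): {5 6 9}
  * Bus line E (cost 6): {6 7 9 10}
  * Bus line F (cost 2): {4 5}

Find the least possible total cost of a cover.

C, E, F together cover every stop (C ∪ E ∪ F = {4, 5, 6, 7, 8, 9, 10, 11}); total cost 4 + 6 + 2 = 12.
No covering selection has total cost below 12.

12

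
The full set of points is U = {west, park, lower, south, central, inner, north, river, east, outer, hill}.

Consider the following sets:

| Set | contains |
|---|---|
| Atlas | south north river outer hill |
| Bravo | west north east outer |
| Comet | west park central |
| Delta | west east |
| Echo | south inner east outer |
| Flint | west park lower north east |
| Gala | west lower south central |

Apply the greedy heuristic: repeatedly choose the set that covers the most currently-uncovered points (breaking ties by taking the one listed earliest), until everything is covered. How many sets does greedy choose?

Greedy: pick Atlas (covers 5 new) → pick Flint (covers 4 new) → pick Comet (covers 1 new) → pick Echo (covers 1 new). Total picks: 4.

4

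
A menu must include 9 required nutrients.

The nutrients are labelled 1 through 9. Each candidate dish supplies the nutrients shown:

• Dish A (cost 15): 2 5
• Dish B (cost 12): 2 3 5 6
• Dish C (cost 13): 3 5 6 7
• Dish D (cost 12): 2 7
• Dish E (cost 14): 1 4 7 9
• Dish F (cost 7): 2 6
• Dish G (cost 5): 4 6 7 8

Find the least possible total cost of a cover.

31

B, E, G together cover every nutrient (B ∪ E ∪ G = {1, 2, 3, 4, 5, 6, 7, 8, 9}); total cost 12 + 14 + 5 = 31.
No covering selection has total cost below 31.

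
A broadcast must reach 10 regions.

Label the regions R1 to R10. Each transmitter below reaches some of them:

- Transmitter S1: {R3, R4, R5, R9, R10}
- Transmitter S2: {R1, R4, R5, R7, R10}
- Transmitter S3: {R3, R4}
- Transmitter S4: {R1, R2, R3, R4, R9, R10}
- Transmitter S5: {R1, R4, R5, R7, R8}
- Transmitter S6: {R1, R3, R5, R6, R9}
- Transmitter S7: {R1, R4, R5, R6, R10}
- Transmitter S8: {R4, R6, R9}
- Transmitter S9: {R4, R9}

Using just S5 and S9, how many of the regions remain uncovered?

Union of S5, S9 = {R1, R4, R5, R7, R8, R9}.
Not covered: R2, R3, R6, R10 — 4 regions.

4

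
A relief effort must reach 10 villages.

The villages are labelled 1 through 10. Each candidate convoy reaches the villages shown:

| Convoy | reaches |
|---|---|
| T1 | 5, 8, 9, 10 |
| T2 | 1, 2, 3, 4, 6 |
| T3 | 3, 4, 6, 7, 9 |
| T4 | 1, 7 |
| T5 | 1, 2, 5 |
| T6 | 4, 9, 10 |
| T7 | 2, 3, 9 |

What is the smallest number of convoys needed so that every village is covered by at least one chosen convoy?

T1 and T2 and T3 together: T1 ∪ T2 ∪ T3 = {1, 2, 3, 4, 5, 6, 7, 8, 9, 10} — every village is covered.
Only T1 contains 8, so T1 is forced; the remaining 6 villages need at least 2 more convoys (each remaining convoy adds at most 5) — so at least 3 convoys are needed, and 3 is optimal.

3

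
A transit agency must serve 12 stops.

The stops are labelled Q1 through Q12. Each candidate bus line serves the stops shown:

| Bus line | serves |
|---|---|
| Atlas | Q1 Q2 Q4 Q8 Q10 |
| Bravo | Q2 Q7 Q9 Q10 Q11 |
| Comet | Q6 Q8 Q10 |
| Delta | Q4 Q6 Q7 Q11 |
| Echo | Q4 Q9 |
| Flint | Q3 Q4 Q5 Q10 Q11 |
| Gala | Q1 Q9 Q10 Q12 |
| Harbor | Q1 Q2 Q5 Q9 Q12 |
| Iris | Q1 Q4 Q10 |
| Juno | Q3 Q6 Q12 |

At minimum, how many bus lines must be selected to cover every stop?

Bravo and Comet and Flint and Harbor together: Bravo ∪ Comet ∪ Flint ∪ Harbor = {Q1, Q2, Q3, Q4, Q5, Q6, Q7, Q8, Q9, Q10, Q11, Q12} — every stop is covered.
No 3 of the 10 bus lines cover everything (all 120 combinations miss at least one stop), so 4 is optimal.

4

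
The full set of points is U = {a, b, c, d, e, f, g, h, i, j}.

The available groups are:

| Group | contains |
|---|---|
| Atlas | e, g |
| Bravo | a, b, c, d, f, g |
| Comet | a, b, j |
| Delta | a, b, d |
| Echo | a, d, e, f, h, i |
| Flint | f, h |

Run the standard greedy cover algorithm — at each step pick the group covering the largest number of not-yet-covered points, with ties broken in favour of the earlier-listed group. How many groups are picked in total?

Greedy: pick Bravo (covers 6 new) → pick Echo (covers 3 new) → pick Comet (covers 1 new). Total picks: 3.

3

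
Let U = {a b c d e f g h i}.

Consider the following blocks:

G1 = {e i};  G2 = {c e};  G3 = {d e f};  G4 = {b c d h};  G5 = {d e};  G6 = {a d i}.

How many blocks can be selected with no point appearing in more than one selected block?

G1, G4 are pairwise disjoint (G1={e,i}; G4={b,c,d,h}).
Every remaining block overlaps one of these, and no 3 of the listed blocks are pairwise disjoint, so 2 is the maximum.

2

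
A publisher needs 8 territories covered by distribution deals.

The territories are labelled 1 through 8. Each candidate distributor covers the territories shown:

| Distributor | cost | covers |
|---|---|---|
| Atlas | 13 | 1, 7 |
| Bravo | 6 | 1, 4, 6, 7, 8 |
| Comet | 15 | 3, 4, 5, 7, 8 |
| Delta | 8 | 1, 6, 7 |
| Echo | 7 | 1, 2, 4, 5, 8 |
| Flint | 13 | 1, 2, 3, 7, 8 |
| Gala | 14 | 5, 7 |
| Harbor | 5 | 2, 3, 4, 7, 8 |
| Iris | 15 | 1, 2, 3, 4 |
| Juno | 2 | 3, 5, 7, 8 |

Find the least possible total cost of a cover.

13

Bravo, Harbor, Juno together cover every territory (Bravo ∪ Harbor ∪ Juno = {1, 2, 3, 4, 5, 6, 7, 8}); total cost 6 + 5 + 2 = 13.
No covering selection has total cost below 13.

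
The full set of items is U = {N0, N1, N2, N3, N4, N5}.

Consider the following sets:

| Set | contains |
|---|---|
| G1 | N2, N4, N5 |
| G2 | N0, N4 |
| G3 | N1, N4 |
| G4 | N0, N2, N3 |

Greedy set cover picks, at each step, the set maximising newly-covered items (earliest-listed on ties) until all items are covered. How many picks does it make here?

Greedy: pick G1 (covers 3 new) → pick G4 (covers 2 new) → pick G3 (covers 1 new). Total picks: 3.

3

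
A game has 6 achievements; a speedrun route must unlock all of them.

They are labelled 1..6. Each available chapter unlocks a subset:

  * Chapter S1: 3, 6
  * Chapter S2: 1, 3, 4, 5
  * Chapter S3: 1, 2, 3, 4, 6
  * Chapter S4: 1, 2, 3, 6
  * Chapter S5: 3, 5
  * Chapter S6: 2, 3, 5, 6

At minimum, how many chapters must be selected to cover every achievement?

2

S2 and S3 together: S2 ∪ S3 = {1, 2, 3, 4, 5, 6} — every achievement is covered.
No single chapter has all 6 achievements (the largest, S3, has 5), so 2 is optimal.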